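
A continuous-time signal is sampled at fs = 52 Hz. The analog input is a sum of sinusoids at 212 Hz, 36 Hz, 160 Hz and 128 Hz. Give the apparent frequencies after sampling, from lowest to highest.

fs/2 = 26 Hz.
212 Hz mod fs = 4 Hz.
4 Hz ≤ fs/2 = 26 Hz, appears at 4 Hz.
36 Hz > fs/2 = 26 Hz, folds to fs − 36 Hz = 16 Hz.
160 Hz mod fs = 4 Hz.
4 Hz ≤ fs/2 = 26 Hz, appears at 4 Hz.
128 Hz mod fs = 24 Hz.
24 Hz ≤ fs/2 = 26 Hz, appears at 24 Hz.
Distinct values: {4 Hz, 16 Hz, 24 Hz}.

4 Hz, 16 Hz, 24 Hz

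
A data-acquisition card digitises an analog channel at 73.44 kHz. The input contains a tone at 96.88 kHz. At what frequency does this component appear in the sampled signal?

96.88 kHz mod fs = 23.44 kHz.
23.44 kHz ≤ fs/2 = 36.72 kHz, appears at 23.44 kHz.

23.44 kHz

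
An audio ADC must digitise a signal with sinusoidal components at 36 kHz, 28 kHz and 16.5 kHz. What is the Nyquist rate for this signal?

Highest-frequency component: 36 kHz.
Nyquist rate = 2 × 36 kHz = 72 kHz.

72 kHz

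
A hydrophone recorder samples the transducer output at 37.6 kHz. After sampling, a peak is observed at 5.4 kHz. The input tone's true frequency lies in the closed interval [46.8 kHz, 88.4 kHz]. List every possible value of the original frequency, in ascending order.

69.8 kHz, 80.6 kHz

Frequencies that alias to 5.4 kHz are k·fs ± 5.4 kHz for integer k ≥ 0.
k=0: 5.4 kHz.
k=1: 32.2 kHz, 43 kHz.
k=2: 69.8 kHz, 80.6 kHz.
k=3: 107.4 kHz, 118.2 kHz.
Within [46.8 kHz, 88.4 kHz]: 69.8 kHz, 80.6 kHz.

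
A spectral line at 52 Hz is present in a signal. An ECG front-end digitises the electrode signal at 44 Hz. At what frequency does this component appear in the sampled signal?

8 Hz

52 Hz mod fs = 8 Hz.
8 Hz ≤ fs/2 = 22 Hz, appears at 8 Hz.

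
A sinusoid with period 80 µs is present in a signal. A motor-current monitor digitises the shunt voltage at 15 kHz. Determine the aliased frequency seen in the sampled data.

2.5 kHz

T = 80 µs → f = 1/T = 12.5 kHz.
12.5 kHz > fs/2 = 7.5 kHz, folds to fs − 12.5 kHz = 2.5 kHz.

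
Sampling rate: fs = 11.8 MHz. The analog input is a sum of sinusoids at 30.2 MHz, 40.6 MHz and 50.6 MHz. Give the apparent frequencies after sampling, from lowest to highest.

fs/2 = 5.9 MHz.
30.2 MHz mod fs = 6.6 MHz.
6.6 MHz > fs/2 = 5.9 MHz, folds to fs − 6.6 MHz = 5.2 MHz.
40.6 MHz mod fs = 5.2 MHz.
5.2 MHz ≤ fs/2 = 5.9 MHz, appears at 5.2 MHz.
50.6 MHz mod fs = 3.4 MHz.
3.4 MHz ≤ fs/2 = 5.9 MHz, appears at 3.4 MHz.
Distinct values: {3.4 MHz, 5.2 MHz}.

3.4 MHz, 5.2 MHz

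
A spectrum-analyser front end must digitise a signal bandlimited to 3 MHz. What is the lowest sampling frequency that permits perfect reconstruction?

Nyquist rate = 2 × 3 MHz = 6 MHz.

6 MHz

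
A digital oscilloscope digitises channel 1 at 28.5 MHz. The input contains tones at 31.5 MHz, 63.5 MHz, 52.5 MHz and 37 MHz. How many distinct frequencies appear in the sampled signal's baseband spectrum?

fs/2 = 14.25 MHz.
31.5 MHz mod fs = 3 MHz.
3 MHz ≤ fs/2 = 14.25 MHz, appears at 3 MHz.
63.5 MHz mod fs = 6.5 MHz.
6.5 MHz ≤ fs/2 = 14.25 MHz, appears at 6.5 MHz.
52.5 MHz mod fs = 24 MHz.
24 MHz > fs/2 = 14.25 MHz, folds to fs − 24 MHz = 4.5 MHz.
37 MHz mod fs = 8.5 MHz.
8.5 MHz ≤ fs/2 = 14.25 MHz, appears at 8.5 MHz.
Distinct values: {3 MHz, 4.5 MHz, 6.5 MHz, 8.5 MHz} → 4.

4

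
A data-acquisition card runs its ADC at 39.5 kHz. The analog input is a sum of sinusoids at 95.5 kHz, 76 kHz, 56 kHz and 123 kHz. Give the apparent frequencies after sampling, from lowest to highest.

3 kHz, 4.5 kHz, 16.5 kHz

fs/2 = 19.75 kHz.
95.5 kHz mod fs = 16.5 kHz.
16.5 kHz ≤ fs/2 = 19.75 kHz, appears at 16.5 kHz.
76 kHz mod fs = 36.5 kHz.
36.5 kHz > fs/2 = 19.75 kHz, folds to fs − 36.5 kHz = 3 kHz.
56 kHz mod fs = 16.5 kHz.
16.5 kHz ≤ fs/2 = 19.75 kHz, appears at 16.5 kHz.
123 kHz mod fs = 4.5 kHz.
4.5 kHz ≤ fs/2 = 19.75 kHz, appears at 4.5 kHz.
Distinct values: {3 kHz, 4.5 kHz, 16.5 kHz}.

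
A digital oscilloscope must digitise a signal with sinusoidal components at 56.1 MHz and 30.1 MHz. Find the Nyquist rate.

Highest-frequency component: 56.1 MHz.
Nyquist rate = 2 × 56.1 MHz = 112.2 MHz.

112.2 MHz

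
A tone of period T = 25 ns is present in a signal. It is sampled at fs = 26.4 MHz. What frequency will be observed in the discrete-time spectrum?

12.8 MHz

T = 25 ns → f = 1/T = 40 MHz.
40 MHz mod fs = 13.6 MHz.
13.6 MHz > fs/2 = 13.2 MHz, folds to fs − 13.6 MHz = 12.8 MHz.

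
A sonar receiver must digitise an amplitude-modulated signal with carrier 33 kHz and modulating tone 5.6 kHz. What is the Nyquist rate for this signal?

AM sidebands sit at fc ± fm = 27.4 kHz and 38.6 kHz.
Highest-frequency component: 38.6 kHz.
Nyquist rate = 2 × 38.6 kHz = 77.2 kHz.

77.2 kHz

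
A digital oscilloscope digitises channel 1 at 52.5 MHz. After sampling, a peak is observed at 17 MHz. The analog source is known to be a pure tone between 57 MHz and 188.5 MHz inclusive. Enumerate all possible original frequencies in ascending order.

69.5 MHz, 88 MHz, 122 MHz, 140.5 MHz, 174.5 MHz

Frequencies that alias to 17 MHz are k·fs ± 17 MHz for integer k ≥ 0.
k=0: 17 MHz.
k=1: 35.5 MHz, 69.5 MHz.
k=2: 88 MHz, 122 MHz.
k=3: 140.5 MHz, 174.5 MHz.
k=4: 193 MHz, 227 MHz.
Within [57 MHz, 188.5 MHz]: 69.5 MHz, 88 MHz, 122 MHz, 140.5 MHz, 174.5 MHz.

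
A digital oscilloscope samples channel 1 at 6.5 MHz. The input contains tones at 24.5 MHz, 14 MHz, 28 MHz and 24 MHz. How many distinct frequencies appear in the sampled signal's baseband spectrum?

3

fs/2 = 3.25 MHz.
24.5 MHz mod fs = 5 MHz.
5 MHz > fs/2 = 3.25 MHz, folds to fs − 5 MHz = 1.5 MHz.
14 MHz mod fs = 1 MHz.
1 MHz ≤ fs/2 = 3.25 MHz, appears at 1 MHz.
28 MHz mod fs = 2 MHz.
2 MHz ≤ fs/2 = 3.25 MHz, appears at 2 MHz.
24 MHz mod fs = 4.5 MHz.
4.5 MHz > fs/2 = 3.25 MHz, folds to fs − 4.5 MHz = 2 MHz.
Distinct values: {1 MHz, 1.5 MHz, 2 MHz} → 3.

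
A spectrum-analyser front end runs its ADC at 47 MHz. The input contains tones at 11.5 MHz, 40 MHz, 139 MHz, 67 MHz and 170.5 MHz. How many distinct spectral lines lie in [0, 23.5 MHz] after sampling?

fs/2 = 23.5 MHz.
11.5 MHz ≤ fs/2 = 23.5 MHz, passes unchanged.
40 MHz > fs/2 = 23.5 MHz, folds to fs − 40 MHz = 7 MHz.
139 MHz mod fs = 45 MHz.
45 MHz > fs/2 = 23.5 MHz, folds to fs − 45 MHz = 2 MHz.
67 MHz mod fs = 20 MHz.
20 MHz ≤ fs/2 = 23.5 MHz, appears at 20 MHz.
170.5 MHz mod fs = 29.5 MHz.
29.5 MHz > fs/2 = 23.5 MHz, folds to fs − 29.5 MHz = 17.5 MHz.
Distinct values: {2 MHz, 7 MHz, 11.5 MHz, 17.5 MHz, 20 MHz} → 5.

5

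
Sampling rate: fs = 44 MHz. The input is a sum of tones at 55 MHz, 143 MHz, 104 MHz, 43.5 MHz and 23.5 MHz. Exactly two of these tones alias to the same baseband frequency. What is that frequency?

fs/2 = 22 MHz.
55 MHz mod fs = 11 MHz.
11 MHz ≤ fs/2 = 22 MHz, appears at 11 MHz.
143 MHz mod fs = 11 MHz.
11 MHz ≤ fs/2 = 22 MHz, appears at 11 MHz.
104 MHz mod fs = 16 MHz.
16 MHz ≤ fs/2 = 22 MHz, appears at 16 MHz.
43.5 MHz > fs/2 = 22 MHz, folds to fs − 43.5 MHz = 0.5 MHz.
23.5 MHz > fs/2 = 22 MHz, folds to fs − 23.5 MHz = 20.5 MHz.
55 MHz and 143 MHz both map to 11 MHz.

11 MHz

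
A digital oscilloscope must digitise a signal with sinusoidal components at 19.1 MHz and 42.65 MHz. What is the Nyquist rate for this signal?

Highest-frequency component: 42.65 MHz.
Nyquist rate = 2 × 42.65 MHz = 85.3 MHz.

85.3 MHz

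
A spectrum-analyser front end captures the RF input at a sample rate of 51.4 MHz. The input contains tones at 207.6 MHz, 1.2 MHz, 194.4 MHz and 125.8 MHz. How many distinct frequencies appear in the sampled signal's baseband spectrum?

fs/2 = 25.7 MHz.
207.6 MHz mod fs = 2 MHz.
2 MHz ≤ fs/2 = 25.7 MHz, appears at 2 MHz.
1.2 MHz ≤ fs/2 = 25.7 MHz, passes unchanged.
194.4 MHz mod fs = 40.2 MHz.
40.2 MHz > fs/2 = 25.7 MHz, folds to fs − 40.2 MHz = 11.2 MHz.
125.8 MHz mod fs = 23 MHz.
23 MHz ≤ fs/2 = 25.7 MHz, appears at 23 MHz.
Distinct values: {1.2 MHz, 2 MHz, 11.2 MHz, 23 MHz} → 4.

4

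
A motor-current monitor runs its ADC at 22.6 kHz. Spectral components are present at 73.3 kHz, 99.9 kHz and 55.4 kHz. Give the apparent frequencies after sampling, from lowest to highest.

fs/2 = 11.3 kHz.
73.3 kHz mod fs = 5.5 kHz.
5.5 kHz ≤ fs/2 = 11.3 kHz, appears at 5.5 kHz.
99.9 kHz mod fs = 9.5 kHz.
9.5 kHz ≤ fs/2 = 11.3 kHz, appears at 9.5 kHz.
55.4 kHz mod fs = 10.2 kHz.
10.2 kHz ≤ fs/2 = 11.3 kHz, appears at 10.2 kHz.
Distinct values: {5.5 kHz, 9.5 kHz, 10.2 kHz}.

5.5 kHz, 9.5 kHz, 10.2 kHz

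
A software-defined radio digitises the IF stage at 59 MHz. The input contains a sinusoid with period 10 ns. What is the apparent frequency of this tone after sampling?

T = 10 ns → f = 1/T = 100 MHz.
100 MHz mod fs = 41 MHz.
41 MHz > fs/2 = 29.5 MHz, folds to fs − 41 MHz = 18 MHz.

18 MHz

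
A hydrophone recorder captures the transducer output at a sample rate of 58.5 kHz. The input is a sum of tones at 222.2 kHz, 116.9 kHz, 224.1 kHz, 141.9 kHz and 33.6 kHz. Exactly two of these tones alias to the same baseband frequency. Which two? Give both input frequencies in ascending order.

33.6 kHz, 141.9 kHz

fs/2 = 29.25 kHz.
222.2 kHz mod fs = 46.7 kHz.
46.7 kHz > fs/2 = 29.25 kHz, folds to fs − 46.7 kHz = 11.8 kHz.
116.9 kHz mod fs = 58.4 kHz.
58.4 kHz > fs/2 = 29.25 kHz, folds to fs − 58.4 kHz = 0.1 kHz.
224.1 kHz mod fs = 48.6 kHz.
48.6 kHz > fs/2 = 29.25 kHz, folds to fs − 48.6 kHz = 9.9 kHz.
141.9 kHz mod fs = 24.9 kHz.
24.9 kHz ≤ fs/2 = 29.25 kHz, appears at 24.9 kHz.
33.6 kHz > fs/2 = 29.25 kHz, folds to fs − 33.6 kHz = 24.9 kHz.
33.6 kHz and 141.9 kHz both map to 24.9 kHz.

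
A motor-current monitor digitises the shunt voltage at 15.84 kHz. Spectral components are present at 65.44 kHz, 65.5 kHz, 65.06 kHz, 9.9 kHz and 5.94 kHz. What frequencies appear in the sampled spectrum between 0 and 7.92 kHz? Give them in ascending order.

fs/2 = 7.92 kHz.
65.44 kHz mod fs = 2.08 kHz.
2.08 kHz ≤ fs/2 = 7.92 kHz, appears at 2.08 kHz.
65.5 kHz mod fs = 2.14 kHz.
2.14 kHz ≤ fs/2 = 7.92 kHz, appears at 2.14 kHz.
65.06 kHz mod fs = 1.7 kHz.
1.7 kHz ≤ fs/2 = 7.92 kHz, appears at 1.7 kHz.
9.9 kHz > fs/2 = 7.92 kHz, folds to fs − 9.9 kHz = 5.94 kHz.
5.94 kHz ≤ fs/2 = 7.92 kHz, passes unchanged.
Distinct values: {1.7 kHz, 2.08 kHz, 2.14 kHz, 5.94 kHz}.

1.7 kHz, 2.08 kHz, 2.14 kHz, 5.94 kHz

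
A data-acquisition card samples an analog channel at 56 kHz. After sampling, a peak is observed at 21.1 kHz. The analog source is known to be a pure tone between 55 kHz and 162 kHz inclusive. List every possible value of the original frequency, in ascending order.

77.1 kHz, 90.9 kHz, 133.1 kHz, 146.9 kHz

Frequencies that alias to 21.1 kHz are k·fs ± 21.1 kHz for integer k ≥ 0.
k=0: 21.1 kHz.
k=1: 34.9 kHz, 77.1 kHz.
k=2: 90.9 kHz, 133.1 kHz.
k=3: 146.9 kHz, 189.1 kHz.
k=4: 202.9 kHz, 245.1 kHz.
Within [55 kHz, 162 kHz]: 77.1 kHz, 90.9 kHz, 133.1 kHz, 146.9 kHz.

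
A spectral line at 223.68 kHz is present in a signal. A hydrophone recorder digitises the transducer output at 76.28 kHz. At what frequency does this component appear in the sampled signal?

5.16 kHz

223.68 kHz mod fs = 71.12 kHz.
71.12 kHz > fs/2 = 38.14 kHz, folds to fs − 71.12 kHz = 5.16 kHz.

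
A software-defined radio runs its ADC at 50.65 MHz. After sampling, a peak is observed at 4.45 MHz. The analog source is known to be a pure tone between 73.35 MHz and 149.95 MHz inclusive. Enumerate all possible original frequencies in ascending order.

Frequencies that alias to 4.45 MHz are k·fs ± 4.45 MHz for integer k ≥ 0.
k=0: 4.45 MHz.
k=1: 46.2 MHz, 55.1 MHz.
k=2: 96.85 MHz, 105.75 MHz.
k=3: 147.5 MHz, 156.4 MHz.
k=4: 198.15 MHz, 207.05 MHz.
Within [73.35 MHz, 149.95 MHz]: 96.85 MHz, 105.75 MHz, 147.5 MHz.

96.85 MHz, 105.75 MHz, 147.5 MHz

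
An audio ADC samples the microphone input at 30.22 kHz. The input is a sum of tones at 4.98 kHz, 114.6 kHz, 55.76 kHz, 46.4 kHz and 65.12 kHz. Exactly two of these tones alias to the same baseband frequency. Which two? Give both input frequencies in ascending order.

55.76 kHz, 65.12 kHz

fs/2 = 15.11 kHz.
4.98 kHz ≤ fs/2 = 15.11 kHz, passes unchanged.
114.6 kHz mod fs = 23.94 kHz.
23.94 kHz > fs/2 = 15.11 kHz, folds to fs − 23.94 kHz = 6.28 kHz.
55.76 kHz mod fs = 25.54 kHz.
25.54 kHz > fs/2 = 15.11 kHz, folds to fs − 25.54 kHz = 4.68 kHz.
46.4 kHz mod fs = 16.18 kHz.
16.18 kHz > fs/2 = 15.11 kHz, folds to fs − 16.18 kHz = 14.04 kHz.
65.12 kHz mod fs = 4.68 kHz.
4.68 kHz ≤ fs/2 = 15.11 kHz, appears at 4.68 kHz.
55.76 kHz and 65.12 kHz both map to 4.68 kHz.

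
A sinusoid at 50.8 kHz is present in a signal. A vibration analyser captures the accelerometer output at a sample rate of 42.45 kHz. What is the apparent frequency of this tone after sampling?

50.8 kHz mod fs = 8.35 kHz.
8.35 kHz ≤ fs/2 = 21.225 kHz, appears at 8.35 kHz.

8.35 kHz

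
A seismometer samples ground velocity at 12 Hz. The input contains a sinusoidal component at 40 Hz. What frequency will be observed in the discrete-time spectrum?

4 Hz

40 Hz mod fs = 4 Hz.
4 Hz ≤ fs/2 = 6 Hz, appears at 4 Hz.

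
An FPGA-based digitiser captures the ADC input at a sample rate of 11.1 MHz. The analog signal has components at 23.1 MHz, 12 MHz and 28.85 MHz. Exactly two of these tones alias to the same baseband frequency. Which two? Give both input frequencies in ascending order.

12 MHz, 23.1 MHz

fs/2 = 5.55 MHz.
23.1 MHz mod fs = 0.9 MHz.
0.9 MHz ≤ fs/2 = 5.55 MHz, appears at 0.9 MHz.
12 MHz mod fs = 0.9 MHz.
0.9 MHz ≤ fs/2 = 5.55 MHz, appears at 0.9 MHz.
28.85 MHz mod fs = 6.65 MHz.
6.65 MHz > fs/2 = 5.55 MHz, folds to fs − 6.65 MHz = 4.45 MHz.
12 MHz and 23.1 MHz both map to 0.9 MHz.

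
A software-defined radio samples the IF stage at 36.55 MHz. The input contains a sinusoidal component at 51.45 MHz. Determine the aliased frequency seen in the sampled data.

51.45 MHz mod fs = 14.9 MHz.
14.9 MHz ≤ fs/2 = 18.275 MHz, appears at 14.9 MHz.

14.9 MHz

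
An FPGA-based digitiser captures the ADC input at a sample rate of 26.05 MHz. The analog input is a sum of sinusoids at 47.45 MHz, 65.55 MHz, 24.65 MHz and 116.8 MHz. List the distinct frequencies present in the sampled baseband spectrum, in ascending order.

fs/2 = 13.025 MHz.
47.45 MHz mod fs = 21.4 MHz.
21.4 MHz > fs/2 = 13.025 MHz, folds to fs − 21.4 MHz = 4.65 MHz.
65.55 MHz mod fs = 13.45 MHz.
13.45 MHz > fs/2 = 13.025 MHz, folds to fs − 13.45 MHz = 12.6 MHz.
24.65 MHz > fs/2 = 13.025 MHz, folds to fs − 24.65 MHz = 1.4 MHz.
116.8 MHz mod fs = 12.6 MHz.
12.6 MHz ≤ fs/2 = 13.025 MHz, appears at 12.6 MHz.
Distinct values: {1.4 MHz, 4.65 MHz, 12.6 MHz}.

1.4 MHz, 4.65 MHz, 12.6 MHz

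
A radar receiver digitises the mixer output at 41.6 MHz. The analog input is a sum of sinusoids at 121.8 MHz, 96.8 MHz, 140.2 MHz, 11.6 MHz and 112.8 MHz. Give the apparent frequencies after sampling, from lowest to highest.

3 MHz, 11.6 MHz, 12 MHz, 13.6 MHz, 15.4 MHz

fs/2 = 20.8 MHz.
121.8 MHz mod fs = 38.6 MHz.
38.6 MHz > fs/2 = 20.8 MHz, folds to fs − 38.6 MHz = 3 MHz.
96.8 MHz mod fs = 13.6 MHz.
13.6 MHz ≤ fs/2 = 20.8 MHz, appears at 13.6 MHz.
140.2 MHz mod fs = 15.4 MHz.
15.4 MHz ≤ fs/2 = 20.8 MHz, appears at 15.4 MHz.
11.6 MHz ≤ fs/2 = 20.8 MHz, passes unchanged.
112.8 MHz mod fs = 29.6 MHz.
29.6 MHz > fs/2 = 20.8 MHz, folds to fs − 29.6 MHz = 12 MHz.
Distinct values: {3 MHz, 11.6 MHz, 12 MHz, 13.6 MHz, 15.4 MHz}.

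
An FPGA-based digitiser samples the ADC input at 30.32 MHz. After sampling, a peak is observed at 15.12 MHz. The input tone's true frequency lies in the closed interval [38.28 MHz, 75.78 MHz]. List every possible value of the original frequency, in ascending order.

Frequencies that alias to 15.12 MHz are k·fs ± 15.12 MHz for integer k ≥ 0.
k=0: 15.12 MHz.
k=1: 15.2 MHz, 45.44 MHz.
k=2: 45.52 MHz, 75.76 MHz.
k=3: 75.84 MHz, 106.08 MHz.
Within [38.28 MHz, 75.78 MHz]: 45.44 MHz, 45.52 MHz, 75.76 MHz.

45.44 MHz, 45.52 MHz, 75.76 MHz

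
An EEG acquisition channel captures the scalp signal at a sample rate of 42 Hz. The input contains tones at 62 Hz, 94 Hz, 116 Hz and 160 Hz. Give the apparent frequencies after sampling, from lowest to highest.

fs/2 = 21 Hz.
62 Hz mod fs = 20 Hz.
20 Hz ≤ fs/2 = 21 Hz, appears at 20 Hz.
94 Hz mod fs = 10 Hz.
10 Hz ≤ fs/2 = 21 Hz, appears at 10 Hz.
116 Hz mod fs = 32 Hz.
32 Hz > fs/2 = 21 Hz, folds to fs − 32 Hz = 10 Hz.
160 Hz mod fs = 34 Hz.
34 Hz > fs/2 = 21 Hz, folds to fs − 34 Hz = 8 Hz.
Distinct values: {8 Hz, 10 Hz, 20 Hz}.

8 Hz, 10 Hz, 20 Hz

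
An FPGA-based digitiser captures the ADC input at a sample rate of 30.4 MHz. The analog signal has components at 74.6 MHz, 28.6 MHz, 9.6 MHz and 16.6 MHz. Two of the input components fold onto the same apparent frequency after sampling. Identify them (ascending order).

16.6 MHz, 74.6 MHz

fs/2 = 15.2 MHz.
74.6 MHz mod fs = 13.8 MHz.
13.8 MHz ≤ fs/2 = 15.2 MHz, appears at 13.8 MHz.
28.6 MHz > fs/2 = 15.2 MHz, folds to fs − 28.6 MHz = 1.8 MHz.
9.6 MHz ≤ fs/2 = 15.2 MHz, passes unchanged.
16.6 MHz > fs/2 = 15.2 MHz, folds to fs − 16.6 MHz = 13.8 MHz.
16.6 MHz and 74.6 MHz both map to 13.8 MHz.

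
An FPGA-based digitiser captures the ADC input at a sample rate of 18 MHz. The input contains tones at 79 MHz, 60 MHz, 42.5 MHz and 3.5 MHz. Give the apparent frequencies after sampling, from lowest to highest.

fs/2 = 9 MHz.
79 MHz mod fs = 7 MHz.
7 MHz ≤ fs/2 = 9 MHz, appears at 7 MHz.
60 MHz mod fs = 6 MHz.
6 MHz ≤ fs/2 = 9 MHz, appears at 6 MHz.
42.5 MHz mod fs = 6.5 MHz.
6.5 MHz ≤ fs/2 = 9 MHz, appears at 6.5 MHz.
3.5 MHz ≤ fs/2 = 9 MHz, passes unchanged.
Distinct values: {3.5 MHz, 6 MHz, 6.5 MHz, 7 MHz}.

3.5 MHz, 6 MHz, 6.5 MHz, 7 MHz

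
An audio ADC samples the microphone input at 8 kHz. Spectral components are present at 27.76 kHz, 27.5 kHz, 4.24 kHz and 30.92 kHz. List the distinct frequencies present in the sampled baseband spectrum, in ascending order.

1.08 kHz, 3.5 kHz, 3.76 kHz

fs/2 = 4 kHz.
27.76 kHz mod fs = 3.76 kHz.
3.76 kHz ≤ fs/2 = 4 kHz, appears at 3.76 kHz.
27.5 kHz mod fs = 3.5 kHz.
3.5 kHz ≤ fs/2 = 4 kHz, appears at 3.5 kHz.
4.24 kHz > fs/2 = 4 kHz, folds to fs − 4.24 kHz = 3.76 kHz.
30.92 kHz mod fs = 6.92 kHz.
6.92 kHz > fs/2 = 4 kHz, folds to fs − 6.92 kHz = 1.08 kHz.
Distinct values: {1.08 kHz, 3.5 kHz, 3.76 kHz}.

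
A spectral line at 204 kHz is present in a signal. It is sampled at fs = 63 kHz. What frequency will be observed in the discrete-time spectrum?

204 kHz mod fs = 15 kHz.
15 kHz ≤ fs/2 = 31.5 kHz, appears at 15 kHz.

15 kHz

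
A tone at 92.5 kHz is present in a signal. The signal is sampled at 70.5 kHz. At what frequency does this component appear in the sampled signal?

22 kHz

92.5 kHz mod fs = 22 kHz.
22 kHz ≤ fs/2 = 35.25 kHz, appears at 22 kHz.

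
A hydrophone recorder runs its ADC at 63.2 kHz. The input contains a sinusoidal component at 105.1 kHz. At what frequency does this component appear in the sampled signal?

105.1 kHz mod fs = 41.9 kHz.
41.9 kHz > fs/2 = 31.6 kHz, folds to fs − 41.9 kHz = 21.3 kHz.

21.3 kHz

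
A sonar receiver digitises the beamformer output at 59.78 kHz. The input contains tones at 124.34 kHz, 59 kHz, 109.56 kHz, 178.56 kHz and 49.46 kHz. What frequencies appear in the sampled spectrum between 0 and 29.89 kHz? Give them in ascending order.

fs/2 = 29.89 kHz.
124.34 kHz mod fs = 4.78 kHz.
4.78 kHz ≤ fs/2 = 29.89 kHz, appears at 4.78 kHz.
59 kHz > fs/2 = 29.89 kHz, folds to fs − 59 kHz = 0.78 kHz.
109.56 kHz mod fs = 49.78 kHz.
49.78 kHz > fs/2 = 29.89 kHz, folds to fs − 49.78 kHz = 10 kHz.
178.56 kHz mod fs = 59 kHz.
59 kHz > fs/2 = 29.89 kHz, folds to fs − 59 kHz = 0.78 kHz.
49.46 kHz > fs/2 = 29.89 kHz, folds to fs − 49.46 kHz = 10.32 kHz.
Distinct values: {0.78 kHz, 4.78 kHz, 10 kHz, 10.32 kHz}.

0.78 kHz, 4.78 kHz, 10 kHz, 10.32 kHz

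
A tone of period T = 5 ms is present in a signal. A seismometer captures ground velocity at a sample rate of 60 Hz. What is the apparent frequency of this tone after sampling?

20 Hz

T = 5 ms → f = 1/T = 200 Hz.
200 Hz mod fs = 20 Hz.
20 Hz ≤ fs/2 = 30 Hz, appears at 20 Hz.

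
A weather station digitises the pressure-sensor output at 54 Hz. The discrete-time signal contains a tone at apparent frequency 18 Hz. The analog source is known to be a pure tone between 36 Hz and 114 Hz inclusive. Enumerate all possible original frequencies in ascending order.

Frequencies that alias to 18 Hz are k·fs ± 18 Hz for integer k ≥ 0.
k=0: 18 Hz.
k=1: 36 Hz, 72 Hz.
k=2: 90 Hz, 126 Hz.
k=3: 144 Hz, 180 Hz.
Within [36 Hz, 114 Hz]: 36 Hz, 72 Hz, 90 Hz.

36 Hz, 72 Hz, 90 Hz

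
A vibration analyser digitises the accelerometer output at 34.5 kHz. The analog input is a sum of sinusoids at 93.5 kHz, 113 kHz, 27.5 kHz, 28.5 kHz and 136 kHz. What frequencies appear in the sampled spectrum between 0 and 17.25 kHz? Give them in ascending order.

fs/2 = 17.25 kHz.
93.5 kHz mod fs = 24.5 kHz.
24.5 kHz > fs/2 = 17.25 kHz, folds to fs − 24.5 kHz = 10 kHz.
113 kHz mod fs = 9.5 kHz.
9.5 kHz ≤ fs/2 = 17.25 kHz, appears at 9.5 kHz.
27.5 kHz > fs/2 = 17.25 kHz, folds to fs − 27.5 kHz = 7 kHz.
28.5 kHz > fs/2 = 17.25 kHz, folds to fs − 28.5 kHz = 6 kHz.
136 kHz mod fs = 32.5 kHz.
32.5 kHz > fs/2 = 17.25 kHz, folds to fs − 32.5 kHz = 2 kHz.
Distinct values: {2 kHz, 6 kHz, 7 kHz, 9.5 kHz, 10 kHz}.

2 kHz, 6 kHz, 7 kHz, 9.5 kHz, 10 kHz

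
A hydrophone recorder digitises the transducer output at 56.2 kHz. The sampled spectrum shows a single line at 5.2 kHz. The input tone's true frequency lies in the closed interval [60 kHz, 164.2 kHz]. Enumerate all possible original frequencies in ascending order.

Frequencies that alias to 5.2 kHz are k·fs ± 5.2 kHz for integer k ≥ 0.
k=0: 5.2 kHz.
k=1: 51 kHz, 61.4 kHz.
k=2: 107.2 kHz, 117.6 kHz.
k=3: 163.4 kHz, 173.8 kHz.
k=4: 219.6 kHz, 230 kHz.
Within [60 kHz, 164.2 kHz]: 61.4 kHz, 107.2 kHz, 117.6 kHz, 163.4 kHz.

61.4 kHz, 107.2 kHz, 117.6 kHz, 163.4 kHz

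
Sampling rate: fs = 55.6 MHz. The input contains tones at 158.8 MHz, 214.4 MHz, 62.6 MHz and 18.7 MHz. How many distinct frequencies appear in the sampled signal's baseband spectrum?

fs/2 = 27.8 MHz.
158.8 MHz mod fs = 47.6 MHz.
47.6 MHz > fs/2 = 27.8 MHz, folds to fs − 47.6 MHz = 8 MHz.
214.4 MHz mod fs = 47.6 MHz.
47.6 MHz > fs/2 = 27.8 MHz, folds to fs − 47.6 MHz = 8 MHz.
62.6 MHz mod fs = 7 MHz.
7 MHz ≤ fs/2 = 27.8 MHz, appears at 7 MHz.
18.7 MHz ≤ fs/2 = 27.8 MHz, passes unchanged.
Distinct values: {7 MHz, 8 MHz, 18.7 MHz} → 3.

3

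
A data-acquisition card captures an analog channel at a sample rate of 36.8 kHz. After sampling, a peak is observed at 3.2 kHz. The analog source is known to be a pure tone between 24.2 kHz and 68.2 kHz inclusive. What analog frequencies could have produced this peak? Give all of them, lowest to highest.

Frequencies that alias to 3.2 kHz are k·fs ± 3.2 kHz for integer k ≥ 0.
k=0: 3.2 kHz.
k=1: 33.6 kHz, 40 kHz.
k=2: 70.4 kHz, 76.8 kHz.
Within [24.2 kHz, 68.2 kHz]: 33.6 kHz, 40 kHz.

33.6 kHz, 40 kHz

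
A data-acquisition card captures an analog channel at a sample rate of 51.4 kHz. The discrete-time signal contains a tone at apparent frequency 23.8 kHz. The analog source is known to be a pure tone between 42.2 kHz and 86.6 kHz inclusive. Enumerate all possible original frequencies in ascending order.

75.2 kHz, 79 kHz

Frequencies that alias to 23.8 kHz are k·fs ± 23.8 kHz for integer k ≥ 0.
k=0: 23.8 kHz.
k=1: 27.6 kHz, 75.2 kHz.
k=2: 79 kHz, 126.6 kHz.
k=3: 130.4 kHz, 178 kHz.
Within [42.2 kHz, 86.6 kHz]: 75.2 kHz, 79 kHz.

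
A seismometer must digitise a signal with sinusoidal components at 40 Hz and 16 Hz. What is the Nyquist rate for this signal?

Highest-frequency component: 40 Hz.
Nyquist rate = 2 × 40 Hz = 80 Hz.

80 Hz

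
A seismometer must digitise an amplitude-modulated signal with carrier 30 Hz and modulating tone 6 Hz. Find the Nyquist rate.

72 Hz

AM sidebands sit at fc ± fm = 24 Hz and 36 Hz.
Highest-frequency component: 36 Hz.
Nyquist rate = 2 × 36 Hz = 72 Hz.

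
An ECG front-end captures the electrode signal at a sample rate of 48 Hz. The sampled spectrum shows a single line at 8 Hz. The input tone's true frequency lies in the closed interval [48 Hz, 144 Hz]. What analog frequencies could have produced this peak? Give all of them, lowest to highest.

Frequencies that alias to 8 Hz are k·fs ± 8 Hz for integer k ≥ 0.
k=0: 8 Hz.
k=1: 40 Hz, 56 Hz.
k=2: 88 Hz, 104 Hz.
k=3: 136 Hz, 152 Hz.
k=4: 184 Hz, 200 Hz.
Within [48 Hz, 144 Hz]: 56 Hz, 88 Hz, 104 Hz, 136 Hz.

56 Hz, 88 Hz, 104 Hz, 136 Hz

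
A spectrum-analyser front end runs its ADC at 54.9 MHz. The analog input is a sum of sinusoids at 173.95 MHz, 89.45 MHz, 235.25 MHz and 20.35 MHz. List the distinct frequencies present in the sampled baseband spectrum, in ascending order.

fs/2 = 27.45 MHz.
173.95 MHz mod fs = 9.25 MHz.
9.25 MHz ≤ fs/2 = 27.45 MHz, appears at 9.25 MHz.
89.45 MHz mod fs = 34.55 MHz.
34.55 MHz > fs/2 = 27.45 MHz, folds to fs − 34.55 MHz = 20.35 MHz.
235.25 MHz mod fs = 15.65 MHz.
15.65 MHz ≤ fs/2 = 27.45 MHz, appears at 15.65 MHz.
20.35 MHz ≤ fs/2 = 27.45 MHz, passes unchanged.
Distinct values: {9.25 MHz, 15.65 MHz, 20.35 MHz}.

9.25 MHz, 15.65 MHz, 20.35 MHz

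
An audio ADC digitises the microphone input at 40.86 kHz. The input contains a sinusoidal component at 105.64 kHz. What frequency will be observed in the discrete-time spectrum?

16.94 kHz

105.64 kHz mod fs = 23.92 kHz.
23.92 kHz > fs/2 = 20.43 kHz, folds to fs − 23.92 kHz = 16.94 kHz.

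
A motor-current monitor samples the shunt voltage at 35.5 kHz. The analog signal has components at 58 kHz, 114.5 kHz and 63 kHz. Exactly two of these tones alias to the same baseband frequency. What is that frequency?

8 kHz

fs/2 = 17.75 kHz.
58 kHz mod fs = 22.5 kHz.
22.5 kHz > fs/2 = 17.75 kHz, folds to fs − 22.5 kHz = 13 kHz.
114.5 kHz mod fs = 8 kHz.
8 kHz ≤ fs/2 = 17.75 kHz, appears at 8 kHz.
63 kHz mod fs = 27.5 kHz.
27.5 kHz > fs/2 = 17.75 kHz, folds to fs − 27.5 kHz = 8 kHz.
63 kHz and 114.5 kHz both map to 8 kHz.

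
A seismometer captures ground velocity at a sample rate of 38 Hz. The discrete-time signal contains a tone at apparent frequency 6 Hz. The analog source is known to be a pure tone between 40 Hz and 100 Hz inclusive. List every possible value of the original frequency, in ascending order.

Frequencies that alias to 6 Hz are k·fs ± 6 Hz for integer k ≥ 0.
k=0: 6 Hz.
k=1: 32 Hz, 44 Hz.
k=2: 70 Hz, 82 Hz.
k=3: 108 Hz, 120 Hz.
Within [40 Hz, 100 Hz]: 44 Hz, 70 Hz, 82 Hz.

44 Hz, 70 Hz, 82 Hz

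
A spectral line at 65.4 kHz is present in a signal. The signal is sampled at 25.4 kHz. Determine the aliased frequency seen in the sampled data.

10.8 kHz

65.4 kHz mod fs = 14.6 kHz.
14.6 kHz > fs/2 = 12.7 kHz, folds to fs − 14.6 kHz = 10.8 kHz.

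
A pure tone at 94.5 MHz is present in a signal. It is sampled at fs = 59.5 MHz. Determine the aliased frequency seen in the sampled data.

24.5 MHz

94.5 MHz mod fs = 35 MHz.
35 MHz > fs/2 = 29.75 MHz, folds to fs − 35 MHz = 24.5 MHz.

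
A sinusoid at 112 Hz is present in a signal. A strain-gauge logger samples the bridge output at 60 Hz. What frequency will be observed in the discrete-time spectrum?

8 Hz

112 Hz mod fs = 52 Hz.
52 Hz > fs/2 = 30 Hz, folds to fs − 52 Hz = 8 Hz.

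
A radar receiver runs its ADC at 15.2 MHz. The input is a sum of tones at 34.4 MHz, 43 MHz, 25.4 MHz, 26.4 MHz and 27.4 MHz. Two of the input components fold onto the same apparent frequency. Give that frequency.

fs/2 = 7.6 MHz.
34.4 MHz mod fs = 4 MHz.
4 MHz ≤ fs/2 = 7.6 MHz, appears at 4 MHz.
43 MHz mod fs = 12.6 MHz.
12.6 MHz > fs/2 = 7.6 MHz, folds to fs − 12.6 MHz = 2.6 MHz.
25.4 MHz mod fs = 10.2 MHz.
10.2 MHz > fs/2 = 7.6 MHz, folds to fs − 10.2 MHz = 5 MHz.
26.4 MHz mod fs = 11.2 MHz.
11.2 MHz > fs/2 = 7.6 MHz, folds to fs − 11.2 MHz = 4 MHz.
27.4 MHz mod fs = 12.2 MHz.
12.2 MHz > fs/2 = 7.6 MHz, folds to fs − 12.2 MHz = 3 MHz.
26.4 MHz and 34.4 MHz both map to 4 MHz.

4 MHz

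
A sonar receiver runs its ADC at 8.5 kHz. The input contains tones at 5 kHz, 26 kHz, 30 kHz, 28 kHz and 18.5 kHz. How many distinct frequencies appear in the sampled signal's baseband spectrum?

fs/2 = 4.25 kHz.
5 kHz > fs/2 = 4.25 kHz, folds to fs − 5 kHz = 3.5 kHz.
26 kHz mod fs = 0.5 kHz.
0.5 kHz ≤ fs/2 = 4.25 kHz, appears at 0.5 kHz.
30 kHz mod fs = 4.5 kHz.
4.5 kHz > fs/2 = 4.25 kHz, folds to fs − 4.5 kHz = 4 kHz.
28 kHz mod fs = 2.5 kHz.
2.5 kHz ≤ fs/2 = 4.25 kHz, appears at 2.5 kHz.
18.5 kHz mod fs = 1.5 kHz.
1.5 kHz ≤ fs/2 = 4.25 kHz, appears at 1.5 kHz.
Distinct values: {0.5 kHz, 1.5 kHz, 2.5 kHz, 3.5 kHz, 4 kHz} → 5.

5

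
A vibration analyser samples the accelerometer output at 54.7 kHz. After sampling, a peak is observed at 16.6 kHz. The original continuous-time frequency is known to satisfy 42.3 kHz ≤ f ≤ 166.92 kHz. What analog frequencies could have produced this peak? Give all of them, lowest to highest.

71.3 kHz, 92.8 kHz, 126 kHz, 147.5 kHz

Frequencies that alias to 16.6 kHz are k·fs ± 16.6 kHz for integer k ≥ 0.
k=0: 16.6 kHz.
k=1: 38.1 kHz, 71.3 kHz.
k=2: 92.8 kHz, 126 kHz.
k=3: 147.5 kHz, 180.7 kHz.
k=4: 202.2 kHz, 235.4 kHz.
Within [42.3 kHz, 166.92 kHz]: 71.3 kHz, 92.8 kHz, 126 kHz, 147.5 kHz.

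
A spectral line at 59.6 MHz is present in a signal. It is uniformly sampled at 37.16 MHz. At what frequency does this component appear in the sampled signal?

14.72 MHz

59.6 MHz mod fs = 22.44 MHz.
22.44 MHz > fs/2 = 18.58 MHz, folds to fs − 22.44 MHz = 14.72 MHz.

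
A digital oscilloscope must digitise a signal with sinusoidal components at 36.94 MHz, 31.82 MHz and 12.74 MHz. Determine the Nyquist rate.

73.88 MHz

Highest-frequency component: 36.94 MHz.
Nyquist rate = 2 × 36.94 MHz = 73.88 MHz.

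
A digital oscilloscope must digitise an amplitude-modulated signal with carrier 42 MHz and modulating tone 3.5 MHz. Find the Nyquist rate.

91 MHz

AM sidebands sit at fc ± fm = 38.5 MHz and 45.5 MHz.
Highest-frequency component: 45.5 MHz.
Nyquist rate = 2 × 45.5 MHz = 91 MHz.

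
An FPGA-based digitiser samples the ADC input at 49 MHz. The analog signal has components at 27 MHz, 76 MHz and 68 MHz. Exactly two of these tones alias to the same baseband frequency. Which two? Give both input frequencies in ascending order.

27 MHz, 76 MHz

fs/2 = 24.5 MHz.
27 MHz > fs/2 = 24.5 MHz, folds to fs − 27 MHz = 22 MHz.
76 MHz mod fs = 27 MHz.
27 MHz > fs/2 = 24.5 MHz, folds to fs − 27 MHz = 22 MHz.
68 MHz mod fs = 19 MHz.
19 MHz ≤ fs/2 = 24.5 MHz, appears at 19 MHz.
27 MHz and 76 MHz both map to 22 MHz.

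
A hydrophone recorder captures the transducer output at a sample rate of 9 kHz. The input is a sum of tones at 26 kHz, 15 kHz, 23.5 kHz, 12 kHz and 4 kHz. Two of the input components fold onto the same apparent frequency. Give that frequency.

fs/2 = 4.5 kHz.
26 kHz mod fs = 8 kHz.
8 kHz > fs/2 = 4.5 kHz, folds to fs − 8 kHz = 1 kHz.
15 kHz mod fs = 6 kHz.
6 kHz > fs/2 = 4.5 kHz, folds to fs − 6 kHz = 3 kHz.
23.5 kHz mod fs = 5.5 kHz.
5.5 kHz > fs/2 = 4.5 kHz, folds to fs − 5.5 kHz = 3.5 kHz.
12 kHz mod fs = 3 kHz.
3 kHz ≤ fs/2 = 4.5 kHz, appears at 3 kHz.
4 kHz ≤ fs/2 = 4.5 kHz, passes unchanged.
12 kHz and 15 kHz both map to 3 kHz.

3 kHz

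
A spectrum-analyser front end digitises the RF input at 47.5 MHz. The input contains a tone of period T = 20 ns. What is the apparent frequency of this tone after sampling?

2.5 MHz

T = 20 ns → f = 1/T = 50 MHz.
50 MHz mod fs = 2.5 MHz.
2.5 MHz ≤ fs/2 = 23.75 MHz, appears at 2.5 MHz.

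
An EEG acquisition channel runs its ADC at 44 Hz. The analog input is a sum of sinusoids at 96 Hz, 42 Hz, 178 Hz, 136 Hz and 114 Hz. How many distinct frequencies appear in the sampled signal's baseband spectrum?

fs/2 = 22 Hz.
96 Hz mod fs = 8 Hz.
8 Hz ≤ fs/2 = 22 Hz, appears at 8 Hz.
42 Hz > fs/2 = 22 Hz, folds to fs − 42 Hz = 2 Hz.
178 Hz mod fs = 2 Hz.
2 Hz ≤ fs/2 = 22 Hz, appears at 2 Hz.
136 Hz mod fs = 4 Hz.
4 Hz ≤ fs/2 = 22 Hz, appears at 4 Hz.
114 Hz mod fs = 26 Hz.
26 Hz > fs/2 = 22 Hz, folds to fs − 26 Hz = 18 Hz.
Distinct values: {2 Hz, 4 Hz, 8 Hz, 18 Hz} → 4.

4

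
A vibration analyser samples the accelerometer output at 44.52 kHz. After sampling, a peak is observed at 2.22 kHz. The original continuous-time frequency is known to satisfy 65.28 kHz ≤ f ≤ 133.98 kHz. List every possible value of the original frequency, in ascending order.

86.82 kHz, 91.26 kHz, 131.34 kHz

Frequencies that alias to 2.22 kHz are k·fs ± 2.22 kHz for integer k ≥ 0.
k=0: 2.22 kHz.
k=1: 42.3 kHz, 46.74 kHz.
k=2: 86.82 kHz, 91.26 kHz.
k=3: 131.34 kHz, 135.78 kHz.
k=4: 175.86 kHz, 180.3 kHz.
Within [65.28 kHz, 133.98 kHz]: 86.82 kHz, 91.26 kHz, 131.34 kHz.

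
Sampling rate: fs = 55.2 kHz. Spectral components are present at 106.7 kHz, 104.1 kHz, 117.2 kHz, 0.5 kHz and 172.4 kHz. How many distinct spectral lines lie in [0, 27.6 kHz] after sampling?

fs/2 = 27.6 kHz.
106.7 kHz mod fs = 51.5 kHz.
51.5 kHz > fs/2 = 27.6 kHz, folds to fs − 51.5 kHz = 3.7 kHz.
104.1 kHz mod fs = 48.9 kHz.
48.9 kHz > fs/2 = 27.6 kHz, folds to fs − 48.9 kHz = 6.3 kHz.
117.2 kHz mod fs = 6.8 kHz.
6.8 kHz ≤ fs/2 = 27.6 kHz, appears at 6.8 kHz.
0.5 kHz ≤ fs/2 = 27.6 kHz, passes unchanged.
172.4 kHz mod fs = 6.8 kHz.
6.8 kHz ≤ fs/2 = 27.6 kHz, appears at 6.8 kHz.
Distinct values: {0.5 kHz, 3.7 kHz, 6.3 kHz, 6.8 kHz} → 4.

4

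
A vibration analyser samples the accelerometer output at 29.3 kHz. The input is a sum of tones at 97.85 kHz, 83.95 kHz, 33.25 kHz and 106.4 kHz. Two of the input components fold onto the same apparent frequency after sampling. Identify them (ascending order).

33.25 kHz, 83.95 kHz

fs/2 = 14.65 kHz.
97.85 kHz mod fs = 9.95 kHz.
9.95 kHz ≤ fs/2 = 14.65 kHz, appears at 9.95 kHz.
83.95 kHz mod fs = 25.35 kHz.
25.35 kHz > fs/2 = 14.65 kHz, folds to fs − 25.35 kHz = 3.95 kHz.
33.25 kHz mod fs = 3.95 kHz.
3.95 kHz ≤ fs/2 = 14.65 kHz, appears at 3.95 kHz.
106.4 kHz mod fs = 18.5 kHz.
18.5 kHz > fs/2 = 14.65 kHz, folds to fs − 18.5 kHz = 10.8 kHz.
33.25 kHz and 83.95 kHz both map to 3.95 kHz.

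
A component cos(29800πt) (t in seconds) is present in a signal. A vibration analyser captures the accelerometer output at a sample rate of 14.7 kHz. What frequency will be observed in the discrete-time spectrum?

ω = 29800π rad/s → f = ω/(2π) = 14900 Hz = 14.9 kHz.
14.9 kHz mod fs = 0.2 kHz.
0.2 kHz ≤ fs/2 = 7.35 kHz, appears at 0.2 kHz.

0.2 kHz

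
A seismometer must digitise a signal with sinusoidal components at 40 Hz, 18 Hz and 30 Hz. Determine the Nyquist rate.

Highest-frequency component: 40 Hz.
Nyquist rate = 2 × 40 Hz = 80 Hz.

80 Hz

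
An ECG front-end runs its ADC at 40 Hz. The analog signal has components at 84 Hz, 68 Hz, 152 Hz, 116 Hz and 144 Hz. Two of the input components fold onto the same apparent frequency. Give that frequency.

4 Hz

fs/2 = 20 Hz.
84 Hz mod fs = 4 Hz.
4 Hz ≤ fs/2 = 20 Hz, appears at 4 Hz.
68 Hz mod fs = 28 Hz.
28 Hz > fs/2 = 20 Hz, folds to fs − 28 Hz = 12 Hz.
152 Hz mod fs = 32 Hz.
32 Hz > fs/2 = 20 Hz, folds to fs − 32 Hz = 8 Hz.
116 Hz mod fs = 36 Hz.
36 Hz > fs/2 = 20 Hz, folds to fs − 36 Hz = 4 Hz.
144 Hz mod fs = 24 Hz.
24 Hz > fs/2 = 20 Hz, folds to fs − 24 Hz = 16 Hz.
84 Hz and 116 Hz both map to 4 Hz.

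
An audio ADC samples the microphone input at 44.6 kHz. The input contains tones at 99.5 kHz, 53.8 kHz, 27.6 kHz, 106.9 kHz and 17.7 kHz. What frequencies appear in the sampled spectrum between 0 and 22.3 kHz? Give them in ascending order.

fs/2 = 22.3 kHz.
99.5 kHz mod fs = 10.3 kHz.
10.3 kHz ≤ fs/2 = 22.3 kHz, appears at 10.3 kHz.
53.8 kHz mod fs = 9.2 kHz.
9.2 kHz ≤ fs/2 = 22.3 kHz, appears at 9.2 kHz.
27.6 kHz > fs/2 = 22.3 kHz, folds to fs − 27.6 kHz = 17 kHz.
106.9 kHz mod fs = 17.7 kHz.
17.7 kHz ≤ fs/2 = 22.3 kHz, appears at 17.7 kHz.
17.7 kHz ≤ fs/2 = 22.3 kHz, passes unchanged.
Distinct values: {9.2 kHz, 10.3 kHz, 17 kHz, 17.7 kHz}.

9.2 kHz, 10.3 kHz, 17 kHz, 17.7 kHz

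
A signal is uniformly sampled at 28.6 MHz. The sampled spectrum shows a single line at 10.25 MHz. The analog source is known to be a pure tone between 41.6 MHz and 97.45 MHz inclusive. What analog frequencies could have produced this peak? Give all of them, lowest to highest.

46.95 MHz, 67.45 MHz, 75.55 MHz, 96.05 MHz

Frequencies that alias to 10.25 MHz are k·fs ± 10.25 MHz for integer k ≥ 0.
k=0: 10.25 MHz.
k=1: 18.35 MHz, 38.85 MHz.
k=2: 46.95 MHz, 67.45 MHz.
k=3: 75.55 MHz, 96.05 MHz.
k=4: 104.15 MHz, 124.65 MHz.
Within [41.6 MHz, 97.45 MHz]: 46.95 MHz, 67.45 MHz, 75.55 MHz, 96.05 MHz.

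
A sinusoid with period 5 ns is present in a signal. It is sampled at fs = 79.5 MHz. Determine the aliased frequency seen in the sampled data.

T = 5 ns → f = 1/T = 200 MHz.
200 MHz mod fs = 41 MHz.
41 MHz > fs/2 = 39.75 MHz, folds to fs − 41 MHz = 38.5 MHz.

38.5 MHz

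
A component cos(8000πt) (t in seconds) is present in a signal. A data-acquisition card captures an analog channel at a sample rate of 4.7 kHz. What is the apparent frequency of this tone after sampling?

0.7 kHz

ω = 8000π rad/s → f = ω/(2π) = 4000 Hz = 4 kHz.
4 kHz > fs/2 = 2.35 kHz, folds to fs − 4 kHz = 0.7 kHz.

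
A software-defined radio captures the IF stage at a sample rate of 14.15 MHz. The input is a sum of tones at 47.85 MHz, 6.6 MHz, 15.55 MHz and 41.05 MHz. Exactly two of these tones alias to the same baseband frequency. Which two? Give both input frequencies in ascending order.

15.55 MHz, 41.05 MHz

fs/2 = 7.075 MHz.
47.85 MHz mod fs = 5.4 MHz.
5.4 MHz ≤ fs/2 = 7.075 MHz, appears at 5.4 MHz.
6.6 MHz ≤ fs/2 = 7.075 MHz, passes unchanged.
15.55 MHz mod fs = 1.4 MHz.
1.4 MHz ≤ fs/2 = 7.075 MHz, appears at 1.4 MHz.
41.05 MHz mod fs = 12.75 MHz.
12.75 MHz > fs/2 = 7.075 MHz, folds to fs − 12.75 MHz = 1.4 MHz.
15.55 MHz and 41.05 MHz both map to 1.4 MHz.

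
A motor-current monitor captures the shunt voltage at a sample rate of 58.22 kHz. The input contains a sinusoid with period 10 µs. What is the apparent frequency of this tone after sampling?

16.44 kHz

T = 10 µs → f = 1/T = 100 kHz.
100 kHz mod fs = 41.78 kHz.
41.78 kHz > fs/2 = 29.11 kHz, folds to fs − 41.78 kHz = 16.44 kHz.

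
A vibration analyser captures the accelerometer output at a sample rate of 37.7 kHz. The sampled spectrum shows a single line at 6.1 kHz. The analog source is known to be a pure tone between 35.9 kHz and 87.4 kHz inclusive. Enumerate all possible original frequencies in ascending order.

43.8 kHz, 69.3 kHz, 81.5 kHz

Frequencies that alias to 6.1 kHz are k·fs ± 6.1 kHz for integer k ≥ 0.
k=0: 6.1 kHz.
k=1: 31.6 kHz, 43.8 kHz.
k=2: 69.3 kHz, 81.5 kHz.
k=3: 107 kHz, 119.2 kHz.
Within [35.9 kHz, 87.4 kHz]: 43.8 kHz, 69.3 kHz, 81.5 kHz.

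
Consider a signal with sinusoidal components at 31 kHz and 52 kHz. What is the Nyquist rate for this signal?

Highest-frequency component: 52 kHz.
Nyquist rate = 2 × 52 kHz = 104 kHz.

104 kHz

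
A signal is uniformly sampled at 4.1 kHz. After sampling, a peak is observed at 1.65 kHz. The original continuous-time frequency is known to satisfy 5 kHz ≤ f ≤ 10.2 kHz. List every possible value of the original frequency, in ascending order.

5.75 kHz, 6.55 kHz, 9.85 kHz

Frequencies that alias to 1.65 kHz are k·fs ± 1.65 kHz for integer k ≥ 0.
k=0: 1.65 kHz.
k=1: 2.45 kHz, 5.75 kHz.
k=2: 6.55 kHz, 9.85 kHz.
k=3: 10.65 kHz, 13.95 kHz.
Within [5 kHz, 10.2 kHz]: 5.75 kHz, 6.55 kHz, 9.85 kHz.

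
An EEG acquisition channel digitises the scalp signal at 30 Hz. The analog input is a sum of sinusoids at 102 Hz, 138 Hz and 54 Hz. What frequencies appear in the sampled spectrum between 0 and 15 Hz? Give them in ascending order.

6 Hz, 12 Hz

fs/2 = 15 Hz.
102 Hz mod fs = 12 Hz.
12 Hz ≤ fs/2 = 15 Hz, appears at 12 Hz.
138 Hz mod fs = 18 Hz.
18 Hz > fs/2 = 15 Hz, folds to fs − 18 Hz = 12 Hz.
54 Hz mod fs = 24 Hz.
24 Hz > fs/2 = 15 Hz, folds to fs − 24 Hz = 6 Hz.
Distinct values: {6 Hz, 12 Hz}.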